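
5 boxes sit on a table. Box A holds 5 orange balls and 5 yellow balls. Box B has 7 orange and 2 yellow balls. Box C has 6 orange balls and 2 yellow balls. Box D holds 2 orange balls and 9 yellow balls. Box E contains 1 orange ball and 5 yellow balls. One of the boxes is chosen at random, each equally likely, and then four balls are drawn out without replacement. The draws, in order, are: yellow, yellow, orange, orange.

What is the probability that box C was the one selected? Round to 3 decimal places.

0.222

The likelihood of the observed sequence under each hypothesis: P(data | box A) = (5/10)(4/9)(5/8)(4/7) = 0.079365; P(data | box B) = (2/9)(1/8)(7/7)(6/6) = 0.027778; P(data | box C) = (2/8)(1/7)(6/6)(5/5) = 0.035714; P(data | box D) = (9/11)(8/10)(2/9)(1/8) = 0.018182; P(data | box E) = (5/6)(4/5)(1/4)(0/3) = 0.
The prior-weighted likelihoods are 1/5 · 0.079365 = 0.015873, 1/5 · 0.027778 = 0.0055556, 1/5 · 0.035714 = 0.0071429, 1/5 · 0.018182 = 0.0036364, 1/5 · 0 = 0; with total 0.032208.
Therefore the posterior P(box C | data) = (0.0071429) / (0.032208) = 0.22177.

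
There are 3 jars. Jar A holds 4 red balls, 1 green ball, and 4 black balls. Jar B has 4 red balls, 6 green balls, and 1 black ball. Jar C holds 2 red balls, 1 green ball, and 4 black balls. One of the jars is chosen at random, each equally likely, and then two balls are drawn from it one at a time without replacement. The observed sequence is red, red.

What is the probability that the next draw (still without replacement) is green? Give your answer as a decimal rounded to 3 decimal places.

Compute the likelihood of the observed sequence for each case: P(data | jar A) = (4/9)(3/8) = 1/6; P(data | jar B) = (4/11)(3/10) = 6/55; P(data | jar C) = (2/7)(1/6) = 1/21.
Multiplying each by its prior: 1/3 · 1/6 = 1/18, 1/3 · 6/55 = 2/55, 1/3 · 1/21 = 1/63; with total 83/770.
Dividing through by the total gives posterior P(jar A | data) = 385/747, P(jar B | data) = 28/83, P(jar C | data) = 110/747.
So P(green next | data) = Σ P(green next | H) P(H | data) = (1/7)(385/747) + (2/3)(28/83) + (1/5)(110/747) = 245/747.

0.328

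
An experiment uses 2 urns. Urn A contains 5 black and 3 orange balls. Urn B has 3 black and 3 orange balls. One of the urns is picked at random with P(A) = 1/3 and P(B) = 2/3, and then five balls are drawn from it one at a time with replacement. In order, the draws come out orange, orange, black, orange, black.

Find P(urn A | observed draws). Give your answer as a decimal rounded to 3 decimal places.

For each hypothesis, P(data | H) works out to: P(data | urn A) = (3/8)(3/8)(5/8)(3/8)(5/8) = 0.020599; P(data | urn B) = (3/6)(3/6)(3/6)(3/6)(3/6) = 0.03125.
The prior-weighted likelihoods are 1/3 · 0.020599 = 0.0068665, 2/3 · 0.03125 = 0.020833; these sum to 0.0277.
Hence P(urn A | data) = (0.0068665) / (0.0277) = 0.24789.

0.248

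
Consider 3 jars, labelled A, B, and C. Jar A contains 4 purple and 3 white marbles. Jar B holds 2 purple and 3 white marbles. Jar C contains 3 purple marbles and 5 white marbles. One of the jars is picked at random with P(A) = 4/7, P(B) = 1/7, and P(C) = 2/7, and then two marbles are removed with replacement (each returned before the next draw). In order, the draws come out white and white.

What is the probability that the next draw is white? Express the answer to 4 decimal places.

0.5433

Under each hypothesis, the probability of the observed sequence is: P(data | jar A) = (3/7)(3/7) = 0.18367; P(data | jar B) = (3/5)(3/5) = 0.36; P(data | jar C) = (5/8)(5/8) = 0.39062.
The prior-weighted likelihoods are 4/7 · 0.18367 = 0.10496, 1/7 · 0.36 = 0.051429, 2/7 · 0.39062 = 0.11161; with total 0.26799.
The posterior is then P(jar A | data) = 0.39164, P(jar B | data) = 0.1919, P(jar C | data) = 0.41646.
The predictive probability is P(white next | data) = (3/7)(0.39164) + (3/5)(0.1919) + (5/8)(0.41646) = 0.54327.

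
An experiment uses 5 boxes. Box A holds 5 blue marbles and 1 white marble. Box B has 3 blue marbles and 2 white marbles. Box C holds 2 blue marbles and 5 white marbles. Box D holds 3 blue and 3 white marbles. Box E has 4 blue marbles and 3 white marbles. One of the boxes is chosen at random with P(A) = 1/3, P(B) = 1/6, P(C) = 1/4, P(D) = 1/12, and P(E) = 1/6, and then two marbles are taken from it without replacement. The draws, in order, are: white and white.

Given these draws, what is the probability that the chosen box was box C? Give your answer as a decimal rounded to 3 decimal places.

0.676

Compute the likelihood of the observed sequence for each case: P(data | box A) = (1/6)(0/5) = 0; P(data | box B) = (2/5)(1/4) = 1/10; P(data | box C) = (5/7)(4/6) = 10/21; P(data | box D) = (3/6)(2/5) = 1/5; P(data | box E) = (3/7)(2/6) = 1/7.
Multiplying each by its prior: 1/3 · 0 = 0, 1/6 · 1/10 = 1/60, 1/4 · 10/21 = 5/42, 1/12 · 1/5 = 1/60, 1/6 · 1/7 = 1/42; with total 37/210.
By Bayes' rule, P(box C | data) = (5/42) / (37/210) = 25/37.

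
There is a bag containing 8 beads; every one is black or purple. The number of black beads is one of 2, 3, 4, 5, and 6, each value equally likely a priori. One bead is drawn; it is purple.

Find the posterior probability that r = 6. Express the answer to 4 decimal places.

Under each hypothesis, the probability of this draw is: P(data | r = 2) = (6/8) = 3/4; P(data | r = 3) = (5/8) = 5/8; P(data | r = 4) = (4/8) = 1/2; P(data | r = 5) = (3/8) = 3/8; P(data | r = 6) = (2/8) = 1/4.
The prior-weighted likelihoods are 1/5 · 3/4 = 3/20, 1/5 · 5/8 = 1/8, 1/5 · 1/2 = 1/10, 1/5 · 3/8 = 3/40, 1/5 · 1/4 = 1/20; these sum to 1/2.
By Bayes' rule, P(r = 6 | data) = (1/20) / (1/2) = 1/10.

0.1000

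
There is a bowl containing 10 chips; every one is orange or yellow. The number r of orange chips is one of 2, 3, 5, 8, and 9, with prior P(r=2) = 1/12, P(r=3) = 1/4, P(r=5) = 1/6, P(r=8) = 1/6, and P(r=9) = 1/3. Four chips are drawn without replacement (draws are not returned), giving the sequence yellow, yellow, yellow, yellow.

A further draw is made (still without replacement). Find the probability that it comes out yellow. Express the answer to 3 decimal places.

0.545

Under each hypothesis, the probability of the observed sequence is: P(data | r = 2) = (8/10)(7/9)(6/8)(5/7) = 1/3; P(data | r = 3) = (7/10)(6/9)(5/8)(4/7) = 1/6; P(data | r = 5) = (5/10)(4/9)(3/8)(2/7) = 1/42; P(data | r = 8) = (2/10)(1/9)(0/8) = 0; P(data | r = 9) = (1/10)(0/9) = 0.
Weighting by the prior gives 1/12 · 1/3 = 1/36, 1/4 · 1/6 = 1/24, 1/6 · 1/42 = 1/252, 1/6 · 0 = 0, 1/3 · 0 = 0; with total 37/504.
Dividing through by the total gives posterior P(r = 2 | data) = 14/37, P(r = 3 | data) = 21/37, P(r = 5 | data) = 2/37, P(r = 8 | data) = 0, P(r = 9 | data) = 0.
Averaging over the posterior, P(yellow next | data) = (2/3)(14/37) + (1/2)(21/37) + (1/6)(2/37) = 121/222.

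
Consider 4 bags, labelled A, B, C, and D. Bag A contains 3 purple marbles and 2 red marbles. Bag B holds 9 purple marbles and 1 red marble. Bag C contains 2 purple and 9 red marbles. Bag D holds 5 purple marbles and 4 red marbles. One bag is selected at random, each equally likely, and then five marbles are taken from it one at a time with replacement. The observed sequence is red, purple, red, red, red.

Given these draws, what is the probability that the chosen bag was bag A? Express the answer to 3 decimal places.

0.130

Compute the likelihood of the observed sequence for each case: P(data | bag A) = (2/5)(3/5)(2/5)(2/5)(2/5) = 0.01536; P(data | bag B) = (1/10)(9/10)(1/10)(1/10)(1/10) = 9e-05; P(data | bag C) = (9/11)(2/11)(9/11)(9/11)(9/11) = 0.081477; P(data | bag D) = (4/9)(5/9)(4/9)(4/9)(4/9) = 0.021677.
Weighting by the prior gives 1/4 · 0.01536 = 0.00384, 1/4 · 9e-05 = 2.25e-05, 1/4 · 0.081477 = 0.020369, 1/4 · 0.021677 = 0.0054192; with total 0.029651.
Therefore the posterior P(bag A | data) = (0.00384) / (0.029651) = 0.12951.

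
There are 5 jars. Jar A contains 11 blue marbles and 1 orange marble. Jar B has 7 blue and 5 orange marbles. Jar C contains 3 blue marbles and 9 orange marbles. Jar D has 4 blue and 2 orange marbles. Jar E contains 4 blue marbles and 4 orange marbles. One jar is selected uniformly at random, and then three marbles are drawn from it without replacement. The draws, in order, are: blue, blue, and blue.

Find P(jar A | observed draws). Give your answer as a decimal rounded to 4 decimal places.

0.6329

Under each hypothesis, the probability of the observed sequence is: P(data | jar A) = (11/12)(10/11)(9/10) = 0.75; P(data | jar B) = (7/12)(6/11)(5/10) = 0.15909; P(data | jar C) = (3/12)(2/11)(1/10) = 0.0045455; P(data | jar D) = (4/6)(3/5)(2/4) = 0.2; P(data | jar E) = (4/8)(3/7)(2/6) = 0.071429.
The prior-weighted likelihoods are 1/5 · 0.75 = 0.15, 1/5 · 0.15909 = 0.031818, 1/5 · 0.0045455 = 0.00090909, 1/5 · 0.2 = 0.04, 1/5 · 0.071429 = 0.014286; summing to 0.23701.
By Bayes' rule, P(jar A | data) = (0.15) / (0.23701) = 0.63288.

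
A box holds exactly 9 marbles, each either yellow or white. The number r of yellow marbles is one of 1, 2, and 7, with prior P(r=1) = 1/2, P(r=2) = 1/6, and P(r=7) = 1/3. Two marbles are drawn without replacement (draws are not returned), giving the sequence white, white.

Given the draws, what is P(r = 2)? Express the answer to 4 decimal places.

0.1963

Compute the likelihood of the observed sequence for each case: P(data | r = 1) = (8/9)(7/8) = 7/9; P(data | r = 2) = (7/9)(6/8) = 7/12; P(data | r = 7) = (2/9)(1/8) = 1/36.
The prior-weighted likelihoods are 1/2 · 7/9 = 7/18, 1/6 · 7/12 = 7/72, 1/3 · 1/36 = 1/108; with total 107/216.
So P(r = 2 | data) = (7/72) / (107/216) = 21/107.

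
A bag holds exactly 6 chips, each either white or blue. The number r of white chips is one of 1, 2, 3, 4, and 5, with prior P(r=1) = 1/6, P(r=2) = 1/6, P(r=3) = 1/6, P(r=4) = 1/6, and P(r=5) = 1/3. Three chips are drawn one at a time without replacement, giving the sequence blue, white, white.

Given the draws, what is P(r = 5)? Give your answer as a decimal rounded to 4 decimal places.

Under each hypothesis, the probability of the observed sequence is: P(data | r = 1) = (5/6)(1/5)(0/4) = 0; P(data | r = 2) = (4/6)(2/5)(1/4) = 1/15; P(data | r = 3) = (3/6)(3/5)(2/4) = 3/20; P(data | r = 4) = (2/6)(4/5)(3/4) = 1/5; P(data | r = 5) = (1/6)(5/5)(4/4) = 1/6.
The prior-weighted likelihoods are 1/6 · 0 = 0, 1/6 · 1/15 = 1/90, 1/6 · 3/20 = 1/40, 1/6 · 1/5 = 1/30, 1/3 · 1/6 = 1/18; these sum to 1/8.
So P(r = 5 | data) = (1/18) / (1/8) = 4/9.

0.4444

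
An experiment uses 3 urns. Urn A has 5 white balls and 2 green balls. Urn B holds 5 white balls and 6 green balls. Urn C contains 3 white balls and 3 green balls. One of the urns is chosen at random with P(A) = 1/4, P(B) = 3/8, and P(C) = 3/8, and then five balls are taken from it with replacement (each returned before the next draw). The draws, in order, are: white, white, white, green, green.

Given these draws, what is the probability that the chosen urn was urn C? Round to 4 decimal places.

The likelihood of the observed sequence under each hypothesis: P(data | urn A) = (5/7)(5/7)(5/7)(2/7)(2/7) = 0.02975; P(data | urn B) = (5/11)(5/11)(5/11)(6/11)(6/11) = 0.027941; P(data | urn C) = (3/6)(3/6)(3/6)(3/6)(3/6) = 0.03125.
The prior-weighted likelihoods are 1/4 · 0.02975 = 0.0074374, 3/8 · 0.027941 = 0.010478, 3/8 · 0.03125 = 0.011719; with total 0.029634.
Hence P(urn C | data) = (0.011719) / (0.029634) = 0.39545.

0.3954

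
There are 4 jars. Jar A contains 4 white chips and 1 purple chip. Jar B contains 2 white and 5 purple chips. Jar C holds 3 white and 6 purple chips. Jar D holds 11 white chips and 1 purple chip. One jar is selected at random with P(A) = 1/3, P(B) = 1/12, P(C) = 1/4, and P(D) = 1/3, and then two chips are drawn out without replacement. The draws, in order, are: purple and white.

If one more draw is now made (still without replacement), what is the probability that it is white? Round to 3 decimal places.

Compute the likelihood of the observed sequence for each case: P(data | jar A) = (1/5)(4/4) = 1/5; P(data | jar B) = (5/7)(2/6) = 5/21; P(data | jar C) = (6/9)(3/8) = 1/4; P(data | jar D) = (1/12)(11/11) = 1/12.
The prior-weighted likelihoods are 1/3 · 1/5 = 1/15, 1/12 · 5/21 = 5/252, 1/4 · 1/4 = 1/16, 1/3 · 1/12 = 1/36; summing to 99/560.
Dividing through by the total gives posterior P(jar A | data) = 112/297, P(jar B | data) = 100/891, P(jar C | data) = 35/99, P(jar D | data) = 140/891.
The predictive probability is P(white next | data) = (1)(112/297) + (1/5)(100/891) + (2/7)(35/99) + (1)(140/891) = 586/891.

0.658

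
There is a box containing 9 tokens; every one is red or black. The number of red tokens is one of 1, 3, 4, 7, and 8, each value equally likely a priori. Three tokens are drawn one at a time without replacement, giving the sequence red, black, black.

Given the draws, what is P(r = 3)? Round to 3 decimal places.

For each hypothesis, P(data | H) works out to: P(data | r = 1) = (1/9)(8/8)(7/7) = 1/9; P(data | r = 3) = (3/9)(6/8)(5/7) = 5/28; P(data | r = 4) = (4/9)(5/8)(4/7) = 10/63; P(data | r = 7) = (7/9)(2/8)(1/7) = 1/36; P(data | r = 8) = (8/9)(1/8)(0/7) = 0.
The prior-weighted likelihoods are 1/5 · 1/9 = 1/45, 1/5 · 5/28 = 1/28, 1/5 · 10/63 = 2/63, 1/5 · 1/36 = 1/180, 1/5 · 0 = 0; summing to 2/21.
By Bayes' rule, P(r = 3 | data) = (1/28) / (2/21) = 3/8.

0.375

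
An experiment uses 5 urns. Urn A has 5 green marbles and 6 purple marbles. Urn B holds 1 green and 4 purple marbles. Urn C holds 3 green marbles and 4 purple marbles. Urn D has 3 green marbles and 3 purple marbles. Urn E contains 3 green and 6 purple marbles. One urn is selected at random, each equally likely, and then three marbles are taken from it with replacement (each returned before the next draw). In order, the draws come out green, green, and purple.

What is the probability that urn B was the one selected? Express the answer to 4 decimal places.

Compute the likelihood of the observed sequence for each case: P(data | urn A) = (5/11)(5/11)(6/11) = 0.1127; P(data | urn B) = (1/5)(1/5)(4/5) = 0.032; P(data | urn C) = (3/7)(3/7)(4/7) = 0.10496; P(data | urn D) = (3/6)(3/6)(3/6) = 0.125; P(data | urn E) = (3/9)(3/9)(6/9) = 0.074074.
The prior-weighted likelihoods are 1/5 · 0.1127 = 0.022539, 1/5 · 0.032 = 0.0064, 1/5 · 0.10496 = 0.020991, 1/5 · 0.125 = 0.025, 1/5 · 0.074074 = 0.014815; summing to 0.089746.
By Bayes' rule, P(urn B | data) = (0.0064) / (0.089746) = 0.071313.

0.0713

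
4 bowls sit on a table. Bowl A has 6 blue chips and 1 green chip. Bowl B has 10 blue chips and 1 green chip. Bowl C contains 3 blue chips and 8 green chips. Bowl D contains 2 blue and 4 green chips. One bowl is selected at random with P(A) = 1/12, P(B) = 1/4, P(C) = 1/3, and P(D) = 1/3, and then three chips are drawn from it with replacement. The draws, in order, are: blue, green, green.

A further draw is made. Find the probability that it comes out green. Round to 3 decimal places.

0.677

Under each hypothesis, the probability of the observed sequence is: P(data | bowl A) = (6/7)(1/7)(1/7) = 0.017493; P(data | bowl B) = (10/11)(1/11)(1/11) = 0.0075131; P(data | bowl C) = (3/11)(8/11)(8/11) = 0.14425; P(data | bowl D) = (2/6)(4/6)(4/6) = 0.14815.
Multiplying each by its prior: 1/12 · 0.017493 = 0.0014577, 1/4 · 0.0075131 = 0.0018783, 1/3 · 0.14425 = 0.048084, 1/3 · 0.14815 = 0.049383; with total 0.1008.
The posterior is then P(bowl A | data) = 0.014461, P(bowl B | data) = 0.018633, P(bowl C | data) = 0.47701, P(bowl D | data) = 0.48989.
The predictive probability is P(green next | data) = (1/7)(0.014461) + (1/11)(0.018633) + (8/11)(0.47701) + (2/3)(0.48989) = 0.67727.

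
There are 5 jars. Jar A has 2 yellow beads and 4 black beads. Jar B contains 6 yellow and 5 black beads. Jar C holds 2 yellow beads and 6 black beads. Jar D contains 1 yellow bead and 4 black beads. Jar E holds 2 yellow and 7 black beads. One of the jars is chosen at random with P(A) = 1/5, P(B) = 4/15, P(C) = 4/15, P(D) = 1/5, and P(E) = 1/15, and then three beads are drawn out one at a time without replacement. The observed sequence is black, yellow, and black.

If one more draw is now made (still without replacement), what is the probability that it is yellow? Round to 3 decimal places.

For each hypothesis, P(data | H) works out to: P(data | jar A) = (4/6)(2/5)(3/4) = 0.2; P(data | jar B) = (5/11)(6/10)(4/9) = 0.12121; P(data | jar C) = (6/8)(2/7)(5/6) = 0.17857; P(data | jar D) = (4/5)(1/4)(3/3) = 0.2; P(data | jar E) = (7/9)(2/8)(6/7) = 0.16667.
The prior-weighted likelihoods are 1/5 · 0.2 = 0.04, 4/15 · 0.12121 = 0.032323, 4/15 · 0.17857 = 0.047619, 1/5 · 0.2 = 0.04, 1/15 · 0.16667 = 0.011111; these sum to 0.17105.
Normalising, the posterior is P(jar A | data) = 0.23385, P(jar B | data) = 0.18897, P(jar C | data) = 0.27839, P(jar D | data) = 0.23385, P(jar E | data) = 0.064957.
Averaging over the posterior, P(yellow next | data) = (1/3)(0.23385) + (5/8)(0.18897) + (1/5)(0.27839) + (0)(0.23385) + (1/6)(0.064957) = 0.26256.

0.263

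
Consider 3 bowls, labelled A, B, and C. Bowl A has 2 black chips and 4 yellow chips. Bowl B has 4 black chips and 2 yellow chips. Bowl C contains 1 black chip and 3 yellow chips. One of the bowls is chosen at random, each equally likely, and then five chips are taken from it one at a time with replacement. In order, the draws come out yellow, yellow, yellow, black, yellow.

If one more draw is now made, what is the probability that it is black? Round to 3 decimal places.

0.308

Compute the likelihood of the observed sequence for each case: P(data | bowl A) = (4/6)(4/6)(4/6)(2/6)(4/6) = 0.065844; P(data | bowl B) = (2/6)(2/6)(2/6)(4/6)(2/6) = 0.0082305; P(data | bowl C) = (3/4)(3/4)(3/4)(1/4)(3/4) = 0.079102.
Multiplying each by its prior: 1/3 · 0.065844 = 0.021948, 1/3 · 0.0082305 = 0.0027435, 1/3 · 0.079102 = 0.026367; with total 0.051059.
Dividing through by the total gives posterior P(bowl A | data) = 0.42986, P(bowl B | data) = 0.053732, P(bowl C | data) = 0.51641.
So P(black next | data) = Σ P(black next | H) P(H | data) = (1/3)(0.42986) + (2/3)(0.053732) + (1/4)(0.51641) = 0.30821.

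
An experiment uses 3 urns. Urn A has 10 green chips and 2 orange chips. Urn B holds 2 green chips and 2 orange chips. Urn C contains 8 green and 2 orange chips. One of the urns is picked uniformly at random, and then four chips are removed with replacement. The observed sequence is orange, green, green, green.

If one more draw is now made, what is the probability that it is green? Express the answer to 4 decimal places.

0.7406

Under each hypothesis, the probability of the observed sequence is: P(data | urn A) = (2/12)(10/12)(10/12)(10/12) = 0.096451; P(data | urn B) = (2/4)(2/4)(2/4)(2/4) = 0.0625; P(data | urn C) = (2/10)(8/10)(8/10)(8/10) = 0.1024.
Multiplying each by its prior: 1/3 · 0.096451 = 0.03215, 1/3 · 0.0625 = 0.020833, 1/3 · 0.1024 = 0.034133; with total 0.087117.
The posterior is then P(urn A | data) = 0.36905, P(urn B | data) = 0.23914, P(urn C | data) = 0.39181.
The predictive probability is P(green next | data) = (5/6)(0.36905) + (1/2)(0.23914) + (4/5)(0.39181) = 0.74056.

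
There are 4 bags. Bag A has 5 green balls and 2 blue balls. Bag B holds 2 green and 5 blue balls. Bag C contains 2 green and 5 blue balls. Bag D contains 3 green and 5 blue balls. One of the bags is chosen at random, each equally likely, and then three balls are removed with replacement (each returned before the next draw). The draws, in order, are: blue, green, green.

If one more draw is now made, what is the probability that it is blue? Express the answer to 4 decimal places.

The likelihood of the observed sequence under each hypothesis: P(data | bag A) = (2/7)(5/7)(5/7) = 0.14577; P(data | bag B) = (5/7)(2/7)(2/7) = 0.058309; P(data | bag C) = (5/7)(2/7)(2/7) = 0.058309; P(data | bag D) = (5/8)(3/8)(3/8) = 0.087891.
Multiplying each by its prior: 1/4 · 0.14577 = 0.036443, 1/4 · 0.058309 = 0.014577, 1/4 · 0.058309 = 0.014577, 1/4 · 0.087891 = 0.021973; summing to 0.08757.
Normalising, the posterior is P(bag A | data) = 0.41616, P(bag B | data) = 0.16646, P(bag C | data) = 0.16646, P(bag D | data) = 0.25091.
Averaging over the posterior, P(blue next | data) = (2/7)(0.41616) + (5/7)(0.16646) + (5/7)(0.16646) + (5/8)(0.25091) = 0.51353.

0.5135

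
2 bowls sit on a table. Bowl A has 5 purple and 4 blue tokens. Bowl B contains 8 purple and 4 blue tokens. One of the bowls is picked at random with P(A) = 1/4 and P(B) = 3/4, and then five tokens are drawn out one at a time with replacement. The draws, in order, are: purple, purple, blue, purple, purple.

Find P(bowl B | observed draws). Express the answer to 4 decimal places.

The likelihood of the observed sequence under each hypothesis: P(data | bowl A) = (5/9)(5/9)(4/9)(5/9)(5/9) = 0.042338; P(data | bowl B) = (8/12)(8/12)(4/12)(8/12)(8/12) = 0.065844.
The prior-weighted likelihoods are 1/4 · 0.042338 = 0.010584, 3/4 · 0.065844 = 0.049383; these sum to 0.059967.
Therefore the posterior P(bowl B | data) = (0.049383) / (0.059967) = 0.8235.

0.8235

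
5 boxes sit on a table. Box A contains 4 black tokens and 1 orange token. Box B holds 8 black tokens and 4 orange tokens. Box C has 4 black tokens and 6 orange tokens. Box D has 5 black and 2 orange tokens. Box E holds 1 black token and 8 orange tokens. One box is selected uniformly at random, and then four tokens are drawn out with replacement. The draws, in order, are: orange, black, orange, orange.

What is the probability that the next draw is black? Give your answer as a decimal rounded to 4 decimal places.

0.3615

Under each hypothesis, the probability of the observed sequence is: P(data | box A) = (1/5)(4/5)(1/5)(1/5) = 0.0064; P(data | box B) = (4/12)(8/12)(4/12)(4/12) = 0.024691; P(data | box C) = (6/10)(4/10)(6/10)(6/10) = 0.0864; P(data | box D) = (2/7)(5/7)(2/7)(2/7) = 0.01666; P(data | box E) = (8/9)(1/9)(8/9)(8/9) = 0.078037.
The prior-weighted likelihoods are 1/5 · 0.0064 = 0.00128, 1/5 · 0.024691 = 0.0049383, 1/5 · 0.0864 = 0.01728, 1/5 · 0.01666 = 0.0033319, 1/5 · 0.078037 = 0.015607; with total 0.042438.
Normalising, the posterior is P(box A | data) = 0.030162, P(box B | data) = 0.11637, P(box C | data) = 0.40719, P(box D | data) = 0.078514, P(box E | data) = 0.36777.
Averaging over the posterior, P(black next | data) = (4/5)(0.030162) + (2/3)(0.11637) + (2/5)(0.40719) + (5/7)(0.078514) + (1/9)(0.36777) = 0.36153.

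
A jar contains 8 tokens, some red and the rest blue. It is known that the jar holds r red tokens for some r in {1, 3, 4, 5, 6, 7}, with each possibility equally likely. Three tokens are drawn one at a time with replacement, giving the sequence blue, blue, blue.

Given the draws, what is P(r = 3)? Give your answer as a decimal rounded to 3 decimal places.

0.220

Under each hypothesis, the probability of the observed sequence is: P(data | r = 1) = (7/8)(7/8)(7/8) = 0.66992; P(data | r = 3) = (5/8)(5/8)(5/8) = 0.24414; P(data | r = 4) = (4/8)(4/8)(4/8) = 0.125; P(data | r = 5) = (3/8)(3/8)(3/8) = 0.052734; P(data | r = 6) = (2/8)(2/8)(2/8) = 0.015625; P(data | r = 7) = (1/8)(1/8)(1/8) = 0.0019531.
The prior-weighted likelihoods are 1/6 · 0.66992 = 0.11165, 1/6 · 0.24414 = 0.04069, 1/6 · 0.125 = 0.020833, 1/6 · 0.052734 = 0.0087891, 1/6 · 0.015625 = 0.0026042, 1/6 · 0.0019531 = 0.00032552; summing to 0.1849.
So P(r = 3 | data) = (0.04069) / (0.1849) = 0.22007.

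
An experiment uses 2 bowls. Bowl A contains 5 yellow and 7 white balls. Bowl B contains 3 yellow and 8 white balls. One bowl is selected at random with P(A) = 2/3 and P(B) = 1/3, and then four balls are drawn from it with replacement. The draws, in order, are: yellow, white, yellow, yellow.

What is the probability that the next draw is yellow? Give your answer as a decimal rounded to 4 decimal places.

0.3952

The likelihood of the observed sequence under each hypothesis: P(data | bowl A) = (5/12)(7/12)(5/12)(5/12) = 0.042197; P(data | bowl B) = (3/11)(8/11)(3/11)(3/11) = 0.014753.
Weighting by the prior gives 2/3 · 0.042197 = 0.028131, 1/3 · 0.014753 = 0.0049177; these sum to 0.033049.
The posterior is then P(bowl A | data) = 0.8512, P(bowl B | data) = 0.1488.
So P(yellow next | data) = Σ P(yellow next | H) P(H | data) = (5/12)(0.8512) + (3/11)(0.1488) = 0.39525.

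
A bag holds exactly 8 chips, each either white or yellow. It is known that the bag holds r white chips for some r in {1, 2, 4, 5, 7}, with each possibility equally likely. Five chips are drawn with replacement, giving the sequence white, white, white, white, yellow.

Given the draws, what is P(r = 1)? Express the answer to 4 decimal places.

The likelihood of the observed sequence under each hypothesis: P(data | r = 1) = (1/8)(1/8)(1/8)(1/8)(7/8) = 0.00021362; P(data | r = 2) = (2/8)(2/8)(2/8)(2/8)(6/8) = 0.0029297; P(data | r = 4) = (4/8)(4/8)(4/8)(4/8)(4/8) = 0.03125; P(data | r = 5) = (5/8)(5/8)(5/8)(5/8)(3/8) = 0.05722; P(data | r = 7) = (7/8)(7/8)(7/8)(7/8)(1/8) = 0.073273.
Multiplying each by its prior: 1/5 · 0.00021362 = 4.2725e-05, 1/5 · 0.0029297 = 0.00058594, 1/5 · 0.03125 = 0.00625, 1/5 · 0.05722 = 0.011444, 1/5 · 0.073273 = 0.014655; with total 0.032977.
Hence P(r = 1 | data) = (4.2725e-05) / (0.032977) = 0.0012956.

0.0013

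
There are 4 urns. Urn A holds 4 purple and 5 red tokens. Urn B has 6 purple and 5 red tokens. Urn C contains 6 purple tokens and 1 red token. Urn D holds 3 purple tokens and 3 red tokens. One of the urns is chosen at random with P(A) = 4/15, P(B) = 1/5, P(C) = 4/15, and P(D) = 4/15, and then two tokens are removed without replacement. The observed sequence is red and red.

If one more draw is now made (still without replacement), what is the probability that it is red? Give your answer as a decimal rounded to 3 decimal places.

Under each hypothesis, the probability of the observed sequence is: P(data | urn A) = (5/9)(4/8) = 0.27778; P(data | urn B) = (5/11)(4/10) = 0.18182; P(data | urn C) = (1/7)(0/6) = 0; P(data | urn D) = (3/6)(2/5) = 0.2.
Multiplying each by its prior: 4/15 · 0.27778 = 0.074074, 1/5 · 0.18182 = 0.036364, 4/15 · 0 = 0, 4/15 · 0.2 = 0.053333; these sum to 0.16377.
The posterior is then P(urn A | data) = 0.4523, P(urn B | data) = 0.22204, P(urn C | data) = 0, P(urn D | data) = 0.32566.
The predictive probability is P(red next | data) = (3/7)(0.4523) + (1/3)(0.22204) + (1/4)(0.32566) = 0.34927.

0.349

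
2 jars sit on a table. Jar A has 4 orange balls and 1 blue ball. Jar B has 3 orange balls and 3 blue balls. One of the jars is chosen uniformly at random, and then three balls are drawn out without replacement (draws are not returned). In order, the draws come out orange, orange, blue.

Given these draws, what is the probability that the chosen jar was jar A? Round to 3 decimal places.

The likelihood of the observed sequence under each hypothesis: P(data | jar A) = (4/5)(3/4)(1/3) = 1/5; P(data | jar B) = (3/6)(2/5)(3/4) = 3/20.
Weighting by the prior gives 1/2 · 1/5 = 1/10, 1/2 · 3/20 = 3/40; these sum to 7/40.
So P(jar A | data) = (1/10) / (7/40) = 4/7.

0.571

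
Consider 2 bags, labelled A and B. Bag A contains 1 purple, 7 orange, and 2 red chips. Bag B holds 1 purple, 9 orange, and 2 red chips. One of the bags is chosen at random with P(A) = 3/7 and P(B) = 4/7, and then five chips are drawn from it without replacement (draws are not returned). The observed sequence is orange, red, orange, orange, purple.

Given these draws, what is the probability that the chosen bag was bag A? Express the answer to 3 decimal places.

The likelihood of the observed sequence under each hypothesis: P(data | bag A) = (7/10)(2/9)(6/8)(5/7)(1/6) = 0.013889; P(data | bag B) = (9/12)(2/11)(8/10)(7/9)(1/8) = 0.010606.
Weighting by the prior gives 3/7 · 0.013889 = 0.0059524, 4/7 · 0.010606 = 0.0060606; summing to 0.012013.
By Bayes' rule, P(bag A | data) = (0.0059524) / (0.012013) = 0.4955.

0.495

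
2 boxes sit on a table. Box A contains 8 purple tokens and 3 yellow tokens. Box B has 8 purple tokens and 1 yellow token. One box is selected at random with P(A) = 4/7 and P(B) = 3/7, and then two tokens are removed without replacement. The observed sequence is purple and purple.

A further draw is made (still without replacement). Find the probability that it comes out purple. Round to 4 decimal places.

The likelihood of the observed sequence under each hypothesis: P(data | box A) = (8/11)(7/10) = 28/55; P(data | box B) = (8/9)(7/8) = 7/9.
Multiplying each by its prior: 4/7 · 28/55 = 16/55, 3/7 · 7/9 = 1/3; with total 103/165.
Normalising, the posterior is P(box A | data) = 48/103, P(box B | data) = 55/103.
Averaging over the posterior, P(purple next | data) = (2/3)(48/103) + (6/7)(55/103) = 554/721.

0.7684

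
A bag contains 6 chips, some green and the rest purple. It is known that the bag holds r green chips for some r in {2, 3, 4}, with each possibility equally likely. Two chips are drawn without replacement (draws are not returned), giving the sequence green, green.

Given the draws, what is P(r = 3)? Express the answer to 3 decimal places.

0.300

For each hypothesis, P(data | H) works out to: P(data | r = 2) = (2/6)(1/5) = 1/15; P(data | r = 3) = (3/6)(2/5) = 1/5; P(data | r = 4) = (4/6)(3/5) = 2/5.
Multiplying each by its prior: 1/3 · 1/15 = 1/45, 1/3 · 1/5 = 1/15, 1/3 · 2/5 = 2/15; with total 2/9.
So P(r = 3 | data) = (1/15) / (2/9) = 3/10.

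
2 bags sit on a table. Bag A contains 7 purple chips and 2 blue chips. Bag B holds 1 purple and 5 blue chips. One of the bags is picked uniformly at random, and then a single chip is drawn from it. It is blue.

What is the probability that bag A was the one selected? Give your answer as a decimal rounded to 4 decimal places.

0.2105

The likelihood of this draw under each hypothesis: P(data | bag A) = (2/9) = 2/9; P(data | bag B) = (5/6) = 5/6.
The prior-weighted likelihoods are 1/2 · 2/9 = 1/9, 1/2 · 5/6 = 5/12; these sum to 19/36.
Therefore the posterior P(bag A | data) = (1/9) / (19/36) = 4/19.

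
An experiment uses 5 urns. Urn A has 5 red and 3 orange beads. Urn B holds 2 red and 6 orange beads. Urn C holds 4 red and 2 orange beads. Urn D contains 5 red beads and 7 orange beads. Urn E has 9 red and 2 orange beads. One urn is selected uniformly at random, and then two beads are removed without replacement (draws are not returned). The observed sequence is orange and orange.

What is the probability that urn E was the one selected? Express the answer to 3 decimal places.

0.017

Compute the likelihood of the observed sequence for each case: P(data | urn A) = (3/8)(2/7) = 0.10714; P(data | urn B) = (6/8)(5/7) = 0.53571; P(data | urn C) = (2/6)(1/5) = 0.066667; P(data | urn D) = (7/12)(6/11) = 0.31818; P(data | urn E) = (2/11)(1/10) = 0.018182.
Weighting by the prior gives 1/5 · 0.10714 = 0.021429, 1/5 · 0.53571 = 0.10714, 1/5 · 0.066667 = 0.013333, 1/5 · 0.31818 = 0.063636, 1/5 · 0.018182 = 0.0036364; with total 0.20918.
By Bayes' rule, P(urn E | data) = (0.0036364) / (0.20918) = 0.017384.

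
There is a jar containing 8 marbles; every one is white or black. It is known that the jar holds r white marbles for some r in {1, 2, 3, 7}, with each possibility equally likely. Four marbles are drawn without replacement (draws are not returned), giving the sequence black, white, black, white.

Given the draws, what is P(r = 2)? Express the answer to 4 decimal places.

0.3333

Under each hypothesis, the probability of the observed sequence is: P(data | r = 1) = (7/8)(1/7)(6/6)(0/5) = 0; P(data | r = 2) = (6/8)(2/7)(5/6)(1/5) = 1/28; P(data | r = 3) = (5/8)(3/7)(4/6)(2/5) = 1/14; P(data | r = 7) = (1/8)(7/7)(0/6) = 0.
Weighting by the prior gives 1/4 · 0 = 0, 1/4 · 1/28 = 1/112, 1/4 · 1/14 = 1/56, 1/4 · 0 = 0; these sum to 3/112.
Therefore the posterior P(r = 2 | data) = (1/112) / (3/112) = 1/3.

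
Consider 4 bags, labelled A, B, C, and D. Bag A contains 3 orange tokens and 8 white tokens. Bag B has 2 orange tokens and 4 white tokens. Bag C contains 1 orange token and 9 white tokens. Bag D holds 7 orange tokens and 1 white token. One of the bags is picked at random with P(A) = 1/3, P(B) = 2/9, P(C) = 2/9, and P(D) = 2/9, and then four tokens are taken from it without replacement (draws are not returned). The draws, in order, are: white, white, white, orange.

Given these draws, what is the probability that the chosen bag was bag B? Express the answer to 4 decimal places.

0.3143

For each hypothesis, P(data | H) works out to: P(data | bag A) = (8/11)(7/10)(6/9)(3/8) = 7/55; P(data | bag B) = (4/6)(3/5)(2/4)(2/3) = 2/15; P(data | bag C) = (9/10)(8/9)(7/8)(1/7) = 1/10; P(data | bag D) = (1/8)(0/7) = 0.
The prior-weighted likelihoods are 1/3 · 7/55 = 7/165, 2/9 · 2/15 = 4/135, 2/9 · 1/10 = 1/45, 2/9 · 0 = 0; with total 28/297.
Hence P(bag B | data) = (4/135) / (28/297) = 11/35.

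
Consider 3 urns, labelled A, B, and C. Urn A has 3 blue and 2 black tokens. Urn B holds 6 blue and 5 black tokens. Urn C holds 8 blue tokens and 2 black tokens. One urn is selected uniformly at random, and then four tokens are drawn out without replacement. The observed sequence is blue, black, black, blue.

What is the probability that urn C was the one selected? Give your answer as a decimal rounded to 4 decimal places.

Under each hypothesis, the probability of the observed sequence is: P(data | urn A) = (3/5)(2/4)(1/3)(2/2) = 0.1; P(data | urn B) = (6/11)(5/10)(4/9)(5/8) = 0.075758; P(data | urn C) = (8/10)(2/9)(1/8)(7/7) = 0.022222.
The prior-weighted likelihoods are 1/3 · 0.1 = 0.033333, 1/3 · 0.075758 = 0.025253, 1/3 · 0.022222 = 0.0074074; summing to 0.065993.
Therefore the posterior P(urn C | data) = (0.0074074) / (0.065993) = 0.11224.

0.1122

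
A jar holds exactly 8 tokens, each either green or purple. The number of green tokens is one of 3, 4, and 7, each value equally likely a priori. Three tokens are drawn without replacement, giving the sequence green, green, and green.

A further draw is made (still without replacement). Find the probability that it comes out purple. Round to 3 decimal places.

0.280

The likelihood of the observed sequence under each hypothesis: P(data | r = 3) = (3/8)(2/7)(1/6) = 1/56; P(data | r = 4) = (4/8)(3/7)(2/6) = 1/14; P(data | r = 7) = (7/8)(6/7)(5/6) = 5/8.
Weighting by the prior gives 1/3 · 1/56 = 1/168, 1/3 · 1/14 = 1/42, 1/3 · 5/8 = 5/24; with total 5/21.
Dividing through by the total gives posterior P(r = 3 | data) = 1/40, P(r = 4 | data) = 1/10, P(r = 7 | data) = 7/8.
The predictive probability is P(purple next | data) = (1)(1/40) + (4/5)(1/10) + (1/5)(7/8) = 7/25.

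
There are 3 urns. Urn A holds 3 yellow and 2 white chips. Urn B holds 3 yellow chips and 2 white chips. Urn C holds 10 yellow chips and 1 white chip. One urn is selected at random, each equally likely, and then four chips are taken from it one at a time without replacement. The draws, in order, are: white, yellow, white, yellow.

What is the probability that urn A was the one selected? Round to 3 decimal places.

0.500

Under each hypothesis, the probability of the observed sequence is: P(data | urn A) = (2/5)(3/4)(1/3)(2/2) = 1/10; P(data | urn B) = (2/5)(3/4)(1/3)(2/2) = 1/10; P(data | urn C) = (1/11)(10/10)(0/9) = 0.
The prior-weighted likelihoods are 1/3 · 1/10 = 1/30, 1/3 · 1/10 = 1/30, 1/3 · 0 = 0; summing to 1/15.
Hence P(urn A | data) = (1/30) / (1/15) = 1/2.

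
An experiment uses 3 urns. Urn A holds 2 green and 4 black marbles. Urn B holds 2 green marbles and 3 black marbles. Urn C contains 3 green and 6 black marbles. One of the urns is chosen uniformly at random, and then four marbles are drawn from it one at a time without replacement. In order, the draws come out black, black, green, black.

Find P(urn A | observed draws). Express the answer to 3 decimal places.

0.378

Under each hypothesis, the probability of the observed sequence is: P(data | urn A) = (4/6)(3/5)(2/4)(2/3) = 2/15; P(data | urn B) = (3/5)(2/4)(2/3)(1/2) = 1/10; P(data | urn C) = (6/9)(5/8)(3/7)(4/6) = 5/42.
Multiplying each by its prior: 1/3 · 2/15 = 2/45, 1/3 · 1/10 = 1/30, 1/3 · 5/42 = 5/126; these sum to 37/315.
Hence P(urn A | data) = (2/45) / (37/315) = 14/37.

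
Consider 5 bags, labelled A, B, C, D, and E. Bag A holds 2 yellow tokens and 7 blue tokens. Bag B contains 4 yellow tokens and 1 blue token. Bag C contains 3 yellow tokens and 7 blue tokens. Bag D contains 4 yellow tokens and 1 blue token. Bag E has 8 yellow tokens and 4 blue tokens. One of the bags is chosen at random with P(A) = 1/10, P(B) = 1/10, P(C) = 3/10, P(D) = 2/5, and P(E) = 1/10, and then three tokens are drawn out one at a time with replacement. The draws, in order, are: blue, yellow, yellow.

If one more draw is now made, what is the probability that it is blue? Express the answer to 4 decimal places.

0.3344

For each hypothesis, P(data | H) works out to: P(data | bag A) = (7/9)(2/9)(2/9) = 0.038409; P(data | bag B) = (1/5)(4/5)(4/5) = 0.128; P(data | bag C) = (7/10)(3/10)(3/10) = 0.063; P(data | bag D) = (1/5)(4/5)(4/5) = 0.128; P(data | bag E) = (4/12)(8/12)(8/12) = 0.14815.
The prior-weighted likelihoods are 1/10 · 0.038409 = 0.0038409, 1/10 · 0.128 = 0.0128, 3/10 · 0.063 = 0.0189, 2/5 · 0.128 = 0.0512, 1/10 · 0.14815 = 0.014815; these sum to 0.10156.
Normalising, the posterior is P(bag A | data) = 0.03782, P(bag B | data) = 0.12604, P(bag C | data) = 0.1861, P(bag D | data) = 0.50416, P(bag E | data) = 0.14588.
Averaging over the posterior, P(blue next | data) = (7/9)(0.03782) + (1/5)(0.12604) + (7/10)(0.1861) + (1/5)(0.50416) + (1/3)(0.14588) = 0.33435.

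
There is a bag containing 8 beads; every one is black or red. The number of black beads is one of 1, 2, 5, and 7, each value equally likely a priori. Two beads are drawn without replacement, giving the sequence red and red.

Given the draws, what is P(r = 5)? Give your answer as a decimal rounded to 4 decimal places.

For each hypothesis, P(data | H) works out to: P(data | r = 1) = (7/8)(6/7) = 3/4; P(data | r = 2) = (6/8)(5/7) = 15/28; P(data | r = 5) = (3/8)(2/7) = 3/28; P(data | r = 7) = (1/8)(0/7) = 0.
Multiplying each by its prior: 1/4 · 3/4 = 3/16, 1/4 · 15/28 = 15/112, 1/4 · 3/28 = 3/112, 1/4 · 0 = 0; summing to 39/112.
By Bayes' rule, P(r = 5 | data) = (3/112) / (39/112) = 1/13.

0.0769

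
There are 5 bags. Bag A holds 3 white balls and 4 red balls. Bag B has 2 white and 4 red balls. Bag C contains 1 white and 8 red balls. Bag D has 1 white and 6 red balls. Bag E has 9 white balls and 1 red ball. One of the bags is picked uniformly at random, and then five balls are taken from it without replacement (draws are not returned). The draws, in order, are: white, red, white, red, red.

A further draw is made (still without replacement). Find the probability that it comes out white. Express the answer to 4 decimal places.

0.2308

Under each hypothesis, the probability of the observed sequence is: P(data | bag A) = (3/7)(4/6)(2/5)(3/4)(2/3) = 2/35; P(data | bag B) = (2/6)(4/5)(1/4)(3/3)(2/2) = 1/15; P(data | bag C) = (1/9)(8/8)(0/7) = 0; P(data | bag D) = (1/7)(6/6)(0/5) = 0; P(data | bag E) = (9/10)(1/9)(8/8)(0/7) = 0.
Multiplying each by its prior: 1/5 · 2/35 = 2/175, 1/5 · 1/15 = 1/75, 1/5 · 0 = 0, 1/5 · 0 = 0, 1/5 · 0 = 0; these sum to 13/525.
Normalising, the posterior is P(bag A | data) = 6/13, P(bag B | data) = 7/13, P(bag C | data) = 0, P(bag D | data) = 0, P(bag E | data) = 0.
So P(white next | data) = Σ P(white next | H) P(H | data) = (1/2)(6/13) + (0)(7/13) = 3/13.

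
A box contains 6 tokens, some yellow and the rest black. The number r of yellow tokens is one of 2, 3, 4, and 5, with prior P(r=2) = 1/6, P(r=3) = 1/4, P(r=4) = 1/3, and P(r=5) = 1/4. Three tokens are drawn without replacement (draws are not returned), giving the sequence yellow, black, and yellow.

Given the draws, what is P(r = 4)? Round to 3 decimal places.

Compute the likelihood of the observed sequence for each case: P(data | r = 2) = (2/6)(4/5)(1/4) = 1/15; P(data | r = 3) = (3/6)(3/5)(2/4) = 3/20; P(data | r = 4) = (4/6)(2/5)(3/4) = 1/5; P(data | r = 5) = (5/6)(1/5)(4/4) = 1/6.
The prior-weighted likelihoods are 1/6 · 1/15 = 1/90, 1/4 · 3/20 = 3/80, 1/3 · 1/5 = 1/15, 1/4 · 1/6 = 1/24; summing to 113/720.
By Bayes' rule, P(r = 4 | data) = (1/15) / (113/720) = 48/113.

0.425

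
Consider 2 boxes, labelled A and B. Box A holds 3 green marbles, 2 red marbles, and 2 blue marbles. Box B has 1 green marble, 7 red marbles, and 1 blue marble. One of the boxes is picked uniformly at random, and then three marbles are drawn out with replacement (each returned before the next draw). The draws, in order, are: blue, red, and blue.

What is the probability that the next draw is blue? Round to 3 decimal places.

0.235

Compute the likelihood of the observed sequence for each case: P(data | box A) = (2/7)(2/7)(2/7) = 0.023324; P(data | box B) = (1/9)(7/9)(1/9) = 0.0096022.
Weighting by the prior gives 1/2 · 0.023324 = 0.011662, 1/2 · 0.0096022 = 0.0048011; summing to 0.016463.
Normalising, the posterior is P(box A | data) = 0.70837, P(box B | data) = 0.29163.
The predictive probability is P(blue next | data) = (2/7)(0.70837) + (1/9)(0.29163) = 0.23479.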